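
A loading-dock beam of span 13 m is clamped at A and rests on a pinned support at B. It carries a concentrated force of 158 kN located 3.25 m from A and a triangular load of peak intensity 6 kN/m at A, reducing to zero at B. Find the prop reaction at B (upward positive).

R_B = 21.38 kN

Take the reaction at B as the redundant and release it; the primary structure is a cantilever fixed at A.
Primary-structure tip deflection at B by superposition:
  point load 158 at a = 3.25: Pa²(3L − a)/(6EI) = 9944/EI
  triangular load, peak 6 at the fixed end: w₀L⁴/(30EI) = 5712/EI
  δ_0 = 15656/EI
Tip deflection under a unit load at B: L³/(3EI) = 732.3/EI.
Compatibility at B: δ_0 − R_B·δ_{BB} = 0, so R_B = 15656/732.3 = 21.38 kN.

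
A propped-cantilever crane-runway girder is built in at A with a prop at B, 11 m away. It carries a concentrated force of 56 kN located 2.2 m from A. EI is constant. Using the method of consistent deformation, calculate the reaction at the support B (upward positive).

R_B = 3.136 kN

Choose R_B as the redundant. The primary structure is the cantilever fixed at A.
Free-end deflection of the primary structure under the applied loading (downward +):
  point load 56 at a = 2.2: Pa²(3L − a)/(6EI) = 1391/EI
Flexibility coefficient — unit upward force at B: δ_{BB} = L³/(3EI) = 443.7/EI.
The prop prevents deflection at B: R_B = δ_0/δ_{BB} = 1391/443.7 = 3.136 kN.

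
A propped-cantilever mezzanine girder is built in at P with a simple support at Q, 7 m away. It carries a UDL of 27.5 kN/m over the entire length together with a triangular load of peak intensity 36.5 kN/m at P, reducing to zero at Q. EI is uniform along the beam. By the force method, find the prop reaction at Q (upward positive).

R_Q = 97.74 kN

Remove the prop at Q; the released (primary) structure is a cantilever built in at P.
Deflection at Q on the released cantilever, summing each load's contribution:
  UDL 27.5: wL⁴/(8EI) = 8253/EI
  triangular load, peak 36.5 at the fixed end: w₀L⁴/(30EI) = 2921/EI
  δ_0 = 11175/EI
Flexibility coefficient — unit upward force at Q: δ_{QQ} = L³/(3EI) = 114.3/EI.
Compatibility at Q: δ_0 − R_Q·δ_{QQ} = 0, so R_Q = 11175/114.3 = 97.74 kN.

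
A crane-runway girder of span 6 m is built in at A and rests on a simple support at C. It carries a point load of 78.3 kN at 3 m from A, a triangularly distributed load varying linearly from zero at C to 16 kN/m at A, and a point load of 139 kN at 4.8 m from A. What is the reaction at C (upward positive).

R_C = 131.9 kN

Remove the prop at C; the released (primary) structure is a cantilever built in at A.
Free-end deflection of the primary structure under the applied loading (downward +):
  point load 78.3 at a = 3: Pa²(3L − a)/(6EI) = 1762/EI
  triangular load, peak 16 at the fixed end: w₀L⁴/(30EI) = 691.2/EI
  point load 139 at a = 4.8: Pa²(3L − a)/(6EI) = 7046/EI
  δ_0 = 9499/EI
Tip deflection under a unit load at C: L³/(3EI) = 72/EI.
The prop prevents deflection at C: R_C = δ_0/δ_{CC} = 9499/72 = 131.9 kN.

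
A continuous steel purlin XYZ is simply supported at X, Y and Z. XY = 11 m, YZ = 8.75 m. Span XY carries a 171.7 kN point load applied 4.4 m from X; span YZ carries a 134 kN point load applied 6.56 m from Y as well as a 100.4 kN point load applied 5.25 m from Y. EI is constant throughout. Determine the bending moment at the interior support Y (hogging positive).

Release continuity at Y by inserting a hinge; the redundant is the internal moment M_Y. The primary structure is two simply-supported spans XY and YZ.
End slopes at the hinge Y, treating each span as simply supported:
  span XY: point load 171.7 at a = 4.4: Pab(L + a)/(6LEI) = 1163/EI
  span YZ: point load 134 at a = 6.56: Pab(L + b)/(6LEI) = 401.2/EI
  span YZ: point load 100.4 at a = 5.25: Pab(L + b)/(6LEI) = 430.5/EI
  relative rotation θ_0 = (1163 + 831.6)/EI = 1995/EI
A unit hogging moment at Y produces rotation L₁/(3EI) + L₂/(3EI) = 6.583/EI.
Slope continuity at Y: θ_0 = M_Y·6.583/EI, so M_Y = 1995/6.583 = 303 kN·m (hogging).

M_Y = 303 kN·m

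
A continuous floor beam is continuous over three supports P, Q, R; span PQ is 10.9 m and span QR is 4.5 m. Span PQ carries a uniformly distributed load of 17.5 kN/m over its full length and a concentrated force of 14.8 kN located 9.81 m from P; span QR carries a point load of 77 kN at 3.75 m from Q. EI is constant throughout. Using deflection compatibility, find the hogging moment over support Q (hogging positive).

M_Q = 201.9 kN·m

Take M_Q as the redundant. Released structure: two simple spans PQ and QR with a hinge at Q.
End slopes at the hinge Q, treating each span as simply supported:
  span PQ: UDL 17.5: wL³/(24EI) = 944.3/EI
  span PQ: point load 14.8 at a = 9.81: Pab(L + a)/(6LEI) = 50.11/EI
  span QR: point load 77 at a = 3.75: Pab(L + b)/(6LEI) = 42.11/EI
  relative rotation θ_0 = (994.4 + 42.11)/EI = 1037/EI
A unit hogging moment at Q produces rotation L₁/(3EI) + L₂/(3EI) = 5.133/EI.
Compatibility: M_Q·(L₁+L₂)/(3EI) = θ_0, giving M_Q = 201.9 kN·m (hogging).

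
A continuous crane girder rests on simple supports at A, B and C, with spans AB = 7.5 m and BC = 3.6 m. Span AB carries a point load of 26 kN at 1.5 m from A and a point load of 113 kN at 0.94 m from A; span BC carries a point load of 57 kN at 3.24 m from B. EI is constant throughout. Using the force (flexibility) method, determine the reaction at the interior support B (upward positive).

R_B = 46.14 kN

Insert a hinge at B; M_B is the redundant, and each span becomes simply supported.
Discontinuity in slope at B on the released structure — sum the simple-span end rotations:
  span AB: point load 26 at a = 1.5: Pab(L + a)/(6LEI) = 46.8/EI
  span AB: point load 113 at a = 0.94: Pab(L + a)/(6LEI) = 130.7/EI
  span BC: point load 57 at a = 3.24: Pab(L + b)/(6LEI) = 12.19/EI
  relative rotation θ_0 = (177.5 + 12.19)/EI = 189.7/EI
A unit hogging moment at B produces rotation L₁/(3EI) + L₂/(3EI) = 3.7/EI.
Compatibility: M_B·(L₁+L₂)/(3EI) = θ_0, giving M_B = 51.26 kN·m (hogging).
Span AB, ΣM about A with M_B applied at B: R_B^{AB}·7.5 = 145.2 + 51.26, so R_B^{AB} = 26.2 kN and R_A = 139 − 26.2 = 112.8 kN.
Span BC, ΣM about C: R_B^{BC}·3.6 = 20.52 + 51.26, so R_B^{BC} = 19.94 kN and R_C = 57 − 19.94 = 37.06 kN.
R_B = 26.2 + 19.94 = 46.14 kN.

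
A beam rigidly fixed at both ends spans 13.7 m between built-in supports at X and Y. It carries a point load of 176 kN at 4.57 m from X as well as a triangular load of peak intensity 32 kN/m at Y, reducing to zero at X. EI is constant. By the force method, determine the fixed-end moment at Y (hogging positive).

M_Y = 479.1 kN·m

Release both end moments; the primary structure is a simply-supported span XY with redundants M_X and M_Y.
End rotations of the released simple span under the applied load (×1/EI):
  at X: point load 176 at a = 4.57: Pab(L + b)/(6LEI) = 2040/EI
  at Y: point load 176 at a = 4.57: Pab(L + a)/(6LEI) = 1632/EI
  at X: triangular load, peak 32: 7w₀L³/(360EI) = 1600/EI
  at Y: triangular load, peak 32: w₀L³/(45EI) = 1829/EI
  θ_X0 = 3640/EI,  θ_Y0 = 3461/EI
Flexibility coefficients: a unit moment at one end gives L/(3EI) there and L/(6EI) at the far end, so f₁₁ = f₂₂ = 4.567/EI and f₁₂ = f₂₁ = 2.283/EI.
Compatibility — zero rotation at each built-in end:
  4.567 M_X + 2.283 M_Y = 3640
  2.283 M_X + 4.567 M_Y = 3461
Solving the pair gives M_X = 557.4 kN·m and M_Y = 479.1 kN·m (hogging).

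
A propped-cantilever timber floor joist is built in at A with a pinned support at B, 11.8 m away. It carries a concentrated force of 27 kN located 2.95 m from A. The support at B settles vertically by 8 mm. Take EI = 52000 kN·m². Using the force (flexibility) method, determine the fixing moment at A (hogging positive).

M_A = 61.23 kN·m

Choose R_B as the redundant. The primary structure is the cantilever fixed at A.
Free-end deflection of the primary structure under the applied loading (downward +):
  point load 27 at a = 2.95: Pa²(3L − a)/(6EI) = 1271/EI
Flexibility coefficient — unit upward force at B: δ_{BB} = L³/(3EI) = 547.7/EI.
With EI = 52000 kN·m²: δ_0 = 0.024438 m and δ_{BB} = 0.010532 m/kN.
Compatibility — the beam at B must follow the support down by 0.008 m: δ_0 − R_B·δ_{BB} = 0.008, so R_B = (0.024438 − 0.008)/0.010532 = 1.561 kN.
Moment equilibrium about A: M_A = Σ(load moments about A) − R_B·L = 79.65 − 1.561×11.8 = 61.23 kN·m.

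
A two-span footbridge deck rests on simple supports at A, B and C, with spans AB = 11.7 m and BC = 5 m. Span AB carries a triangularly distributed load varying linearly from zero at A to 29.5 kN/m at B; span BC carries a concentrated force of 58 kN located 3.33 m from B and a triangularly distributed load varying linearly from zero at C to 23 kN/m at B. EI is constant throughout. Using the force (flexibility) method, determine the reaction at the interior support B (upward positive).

Take M_B as the redundant. Released structure: two simple spans AB and BC with a hinge at B.
Rotations at B on the released spans (each span's end-slope, ×1/EI):
  span AB: triangular load, peak 29.5: w₀L³/(45EI) = 1050/EI
  span BC: point load 58 at a = 3.33: Pab(L + b)/(6LEI) = 71.71/EI
  span BC: triangular load, peak 23: w₀L³/(45EI) = 63.89/EI
  relative rotation θ_0 = (1050 + 135.6)/EI = 1186/EI
A unit hogging moment at B produces rotation L₁/(3EI) + L₂/(3EI) = 5.567/EI.
Compatibility: M_B·(L₁+L₂)/(3EI) = θ_0, giving M_B = 213 kN·m (hogging).
Span AB, ΣM about A with M_B applied at B: R_B^{AB}·11.7 = 1346 + 213, so R_B^{AB} = 133.3 kN and R_A = 172.6 − 133.3 = 39.32 kN.
Span BC, ΣM about C: R_B^{BC}·5 = 288.5 + 213, so R_B^{BC} = 100.3 kN and R_C = 115.5 − 100.3 = 15.2 kN.
R_B = 133.3 + 100.3 = 233.6 kN.

R_B = 233.6 kN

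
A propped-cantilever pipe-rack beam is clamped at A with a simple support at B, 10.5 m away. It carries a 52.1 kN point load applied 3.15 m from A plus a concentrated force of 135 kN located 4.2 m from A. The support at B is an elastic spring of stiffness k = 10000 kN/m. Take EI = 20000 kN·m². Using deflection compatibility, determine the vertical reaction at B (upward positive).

Take the reaction at B as the redundant and release it; the primary structure is a cantilever fixed at A.
Downward deflection at the released point B due to the loads:
  point load 52.1 at a = 3.15: Pa²(3L − a)/(6EI) = 2443/EI
  point load 135 at a = 4.2: Pa²(3L − a)/(6EI) = 10835/EI
  δ_0 = 13278/EI
Flexibility coefficient — unit upward force at B: δ_{BB} = L³/(3EI) = 385.9/EI.
With EI = 20000 kN·m²: δ_0 = 0.6639 m and δ_{BB} = 0.019294 m/kN.
Compatibility — the spring shortens by R_B/k under the reaction it provides: δ_0 − R_B·δ_{BB} = R_B/k. With 1/k = 0.0001 m/kN, R_B = δ_0 / (δ_{BB} + 1/k) = 0.6639 / (0.019294 + 0.0001) = 34.23 kN.

R_B = 34.23 kN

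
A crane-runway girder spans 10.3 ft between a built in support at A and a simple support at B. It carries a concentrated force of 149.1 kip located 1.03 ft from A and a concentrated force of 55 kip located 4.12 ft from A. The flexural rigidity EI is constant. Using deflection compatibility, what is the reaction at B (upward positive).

R_B = 13.6 kip

Choose R_B as the redundant. The primary structure is the cantilever fixed at A.
Deflection at B on the released cantilever, summing each load's contribution:
  point load 149.1 at a = 1.03: Pa²(3L − a)/(6EI) = 787.5/EI
  point load 55 at a = 4.12: Pa²(3L − a)/(6EI) = 4167/EI
  δ_0 = 4954/EI
Flexibility coefficient — unit upward force at B: δ_{BB} = L³/(3EI) = 364.2/EI.
The prop prevents deflection at B: R_B = δ_0/δ_{BB} = 4954/364.2 = 13.6 kip.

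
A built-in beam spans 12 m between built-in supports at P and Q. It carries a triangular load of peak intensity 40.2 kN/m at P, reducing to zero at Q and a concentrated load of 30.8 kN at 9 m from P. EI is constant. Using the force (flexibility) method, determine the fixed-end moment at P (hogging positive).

M_P = 306.8 kN·m

Release both end moments; the primary structure is a simply-supported span PQ with redundants M_P and M_Q.
On the primary (simply-supported) span, the end slopes from the loading are:
  at P: triangular load, peak 40.2: w₀L³/(45EI) = 1544/EI
  at Q: triangular load, peak 40.2: 7w₀L³/(360EI) = 1351/EI
  at P: point load 30.8 at a = 9: Pab(L + b)/(6LEI) = 173.2/EI
  at Q: point load 30.8 at a = 9: Pab(L + a)/(6LEI) = 242.6/EI
  θ_P0 = 1717/EI,  θ_Q0 = 1593/EI
Flexibility coefficients: a unit moment at one end gives L/(3EI) there and L/(6EI) at the far end, so f₁₁ = f₂₂ = 4/EI and f₁₂ = f₂₁ = 2/EI.
Compatibility — zero rotation at each built-in end:
  4 M_P + 2 M_Q = 1717
  2 M_P + 4 M_Q = 1593
Solving the pair gives M_P = 306.8 kN·m and M_Q = 244.9 kN·m (hogging).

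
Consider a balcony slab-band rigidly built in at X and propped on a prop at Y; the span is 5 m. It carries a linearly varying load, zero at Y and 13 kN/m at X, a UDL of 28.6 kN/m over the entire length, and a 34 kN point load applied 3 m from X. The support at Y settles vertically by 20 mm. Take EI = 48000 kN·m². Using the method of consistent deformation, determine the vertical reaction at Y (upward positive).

Release the roller at Y. Primary structure: cantilever fixed at X.
Free-end deflection of the primary structure under the applied loading (downward +):
  triangular load, peak 13 at the fixed end: w₀L⁴/(30EI) = 270.8/EI
  UDL 28.6: wL⁴/(8EI) = 2234/EI
  point load 34 at a = 3: Pa²(3L − a)/(6EI) = 612/EI
  δ_0 = 3117/EI
Flexibility coefficient — unit upward force at Y: δ_{YY} = L³/(3EI) = 41.67/EI.
With EI = 48000 kN·m²: δ_0 = 0.064942 m and δ_{YY} = 0.000868 m/kN.
Compatibility — the beam at Y must follow the support down by 0.02 m: δ_0 − R_Y·δ_{YY} = 0.02, so R_Y = (0.064942 − 0.02)/0.000868 = 51.77 kN.

R_Y = 51.77 kN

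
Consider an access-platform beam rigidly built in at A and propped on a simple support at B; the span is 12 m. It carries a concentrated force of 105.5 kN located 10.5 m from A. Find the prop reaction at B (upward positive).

R_B = 85.82 kN

Release the roller at B. Primary structure: cantilever fixed at A.
Deflection at B on the released cantilever, summing each load's contribution:
  point load 105.5 at a = 10.5: Pa²(3L − a)/(6EI) = 49433/EI
Flexibility coefficient — unit upward force at B: δ_{BB} = L³/(3EI) = 576/EI.
Compatibility at B: δ_0 − R_B·δ_{BB} = 0, so R_B = 49433/576 = 85.82 kN.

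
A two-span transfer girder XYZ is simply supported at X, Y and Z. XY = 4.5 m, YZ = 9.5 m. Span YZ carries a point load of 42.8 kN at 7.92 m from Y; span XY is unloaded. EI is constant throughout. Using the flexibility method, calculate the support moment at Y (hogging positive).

M_Y = 22.31 kN·m

Insert a hinge at Y; M_Y is the redundant, and each span becomes simply supported.
Rotations at Y on the released spans (each span's end-slope, ×1/EI):
  span YZ: point load 42.8 at a = 7.92: Pab(L + b)/(6LEI) = 104.1/EI
  relative rotation θ_0 = (0 + 104.1)/EI = 104.1/EI
A unit hogging moment at Y produces rotation L₁/(3EI) + L₂/(3EI) = 4.667/EI.
Compatibility: M_Y·(L₁+L₂)/(3EI) = θ_0, giving M_Y = 22.31 kN·m (hogging).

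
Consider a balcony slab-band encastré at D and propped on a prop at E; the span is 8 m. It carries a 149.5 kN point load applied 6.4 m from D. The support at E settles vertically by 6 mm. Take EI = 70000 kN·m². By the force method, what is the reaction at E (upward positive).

Choose R_E as the redundant. The primary structure is the cantilever fixed at D.
Free-end deflection of the primary structure under the applied loading (downward +):
  point load 149.5 at a = 6.4: Pa²(3L − a)/(6EI) = 17962/EI
Flexibility coefficient — unit upward force at E: δ_{EE} = L³/(3EI) = 170.7/EI.
With EI = 70000 kN·m²: δ_0 = 0.2566 m and δ_{EE} = 0.002438 m/kN.
Compatibility — the beam at E must follow the support down by 0.006 m: δ_0 − R_E·δ_{EE} = 0.006, so R_E = (0.2566 − 0.006)/0.002438 = 102.8 kN.

R_E = 102.8 kN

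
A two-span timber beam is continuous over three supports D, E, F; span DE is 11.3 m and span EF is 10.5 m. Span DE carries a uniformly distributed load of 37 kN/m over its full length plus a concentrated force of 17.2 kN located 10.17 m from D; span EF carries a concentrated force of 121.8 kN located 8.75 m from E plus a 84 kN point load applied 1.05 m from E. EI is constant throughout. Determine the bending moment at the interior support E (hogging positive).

Release continuity at E by inserting a hinge; the redundant is the internal moment M_E. The primary structure is two simply-supported spans DE and EF.
Rotations at E on the released spans (each span's end-slope, ×1/EI):
  span DE: UDL 37: wL³/(24EI) = 2224/EI
  span DE: point load 17.2 at a = 10.17: Pab(L + a)/(6LEI) = 62.59/EI
  span EF: point load 121.8 at a = 8.75: Pab(L + b)/(6LEI) = 362.7/EI
  span EF: point load 84 at a = 1.05: Pab(L + b)/(6LEI) = 263.9/EI
  relative rotation θ_0 = (2287 + 626.6)/EI = 2914/EI
A unit hogging moment at E produces rotation L₁/(3EI) + L₂/(3EI) = 7.267/EI.
Compatibility: M_E·(L₁+L₂)/(3EI) = θ_0, giving M_E = 401 kN·m (hogging).

M_E = 401 kN·m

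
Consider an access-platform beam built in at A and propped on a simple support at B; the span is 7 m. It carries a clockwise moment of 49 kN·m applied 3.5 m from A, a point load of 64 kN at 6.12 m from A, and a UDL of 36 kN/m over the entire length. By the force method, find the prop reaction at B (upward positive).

R_B = 154.4 kN

Remove the prop at B; the released (primary) structure is a cantilever built in at A.
Primary-structure tip deflection at B by superposition:
  clockwise couple 49 at a = 3.5: M₀a(2L − a)/(2EI) = 900.4/EI
  point load 64 at a = 6.12: Pa²(3L − a)/(6EI) = 5945/EI
  UDL 36: wL⁴/(8EI) = 10804/EI
  δ_0 = 17650/EI
Flexibility coefficient — unit upward force at B: δ_{BB} = L³/(3EI) = 114.3/EI.
The prop prevents deflection at B: R_B = δ_0/δ_{BB} = 17650/114.3 = 154.4 kN.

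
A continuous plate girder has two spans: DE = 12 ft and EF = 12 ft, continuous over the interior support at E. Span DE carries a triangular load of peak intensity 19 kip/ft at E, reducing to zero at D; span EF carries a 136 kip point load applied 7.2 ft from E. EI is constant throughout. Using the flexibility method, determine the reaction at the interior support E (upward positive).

R_E = 168.4 kip

Release continuity at E by inserting a hinge; the redundant is the internal moment M_E. The primary structure is two simply-supported spans DE and EF.
Rotations at E on the released spans (each span's end-slope, ×1/EI):
  span DE: triangular load, peak 19: w₀L³/(45EI) = 729.6/EI
  span EF: point load 136 at a = 7.2: Pab(L + b)/(6LEI) = 1097/EI
  relative rotation θ_0 = (729.6 + 1097)/EI = 1826/EI
A unit hogging moment at E produces rotation L₁/(3EI) + L₂/(3EI) = 8/EI.
Compatibility: M_E·(L₁+L₂)/(3EI) = θ_0, giving M_E = 228.3 kip·ft (hogging).
Span DE, ΣM about D with M_E applied at E: R_E^{DE}·12 = 912 + 228.3, so R_E^{DE} = 95.02 kip and R_D = 114 − 95.02 = 18.98 kip.
Span EF, ΣM about F: R_E^{EF}·12 = 652.8 + 228.3, so R_E^{EF} = 73.42 kip and R_F = 136 − 73.42 = 62.58 kip.
R_E = 95.02 + 73.42 = 168.4 kip.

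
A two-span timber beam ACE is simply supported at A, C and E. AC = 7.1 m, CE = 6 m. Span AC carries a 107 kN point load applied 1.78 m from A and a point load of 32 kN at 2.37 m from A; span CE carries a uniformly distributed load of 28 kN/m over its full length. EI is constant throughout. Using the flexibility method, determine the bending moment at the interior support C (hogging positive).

M_C = 124.3 kN·m

Release continuity at C by inserting a hinge; the redundant is the internal moment M_C. The primary structure is two simply-supported spans AC and CE.
Discontinuity in slope at C on the released structure — sum the simple-span end rotations:
  span AC: point load 107 at a = 1.78: Pab(L + a)/(6LEI) = 211.2/EI
  span AC: point load 32 at a = 2.37: Pab(L + a)/(6LEI) = 79.74/EI
  span CE: UDL 28: wL³/(24EI) = 252/EI
  relative rotation θ_0 = (291 + 252)/EI = 543/EI
A unit hogging moment at C produces rotation L₁/(3EI) + L₂/(3EI) = 4.367/EI.
Slope continuity at C: θ_0 = M_C·4.367/EI, so M_C = 543/4.367 = 124.3 kN·m (hogging).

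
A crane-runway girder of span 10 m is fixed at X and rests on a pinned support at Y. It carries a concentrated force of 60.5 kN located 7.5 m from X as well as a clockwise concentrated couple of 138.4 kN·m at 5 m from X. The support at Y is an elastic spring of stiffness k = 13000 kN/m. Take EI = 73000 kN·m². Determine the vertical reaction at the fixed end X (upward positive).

Take the reaction at Y as the redundant and release it; the primary structure is a cantilever fixed at X.
Free-end deflection of the primary structure under the applied loading (downward +):
  point load 60.5 at a = 7.5: Pa²(3L − a)/(6EI) = 12762/EI
  clockwise couple 138.4 at a = 5: M₀a(2L − a)/(2EI) = 5190/EI
  δ_0 = 17952/EI
Flexibility coefficient — unit upward force at Y: δ_{YY} = L³/(3EI) = 333.3/EI.
With EI = 73000 kN·m²: δ_0 = 0.24591 m and δ_{YY} = 0.004566 m/kN.
Compatibility — the spring shortens by R_Y/k under the reaction it provides: δ_0 − R_Y·δ_{YY} = R_Y/k. With 1/k = 0.000077 m/kN, R_Y = δ_0 / (δ_{YY} + 1/k) = 0.24591 / (0.004566 + 0.000077) = 52.96 kN.
Vertical equilibrium: R_X = ΣP − R_Y = 60.5 − 52.96 = 7.537 kN.

R_X = 7.537 kN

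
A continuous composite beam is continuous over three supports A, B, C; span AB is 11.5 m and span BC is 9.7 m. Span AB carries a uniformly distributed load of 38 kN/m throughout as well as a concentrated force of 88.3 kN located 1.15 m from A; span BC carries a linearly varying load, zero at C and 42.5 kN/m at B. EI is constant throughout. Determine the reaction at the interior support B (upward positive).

Take M_B as the redundant. Released structure: two simple spans AB and BC with a hinge at B.
Rotations at B on the released spans (each span's end-slope, ×1/EI):
  span AB: UDL 38: wL³/(24EI) = 2408/EI
  span AB: point load 88.3 at a = 1.15: Pab(L + a)/(6LEI) = 192.7/EI
  span BC: triangular load, peak 42.5: w₀L³/(45EI) = 862/EI
  relative rotation θ_0 = (2601 + 862)/EI = 3463/EI
A unit hogging moment at B produces rotation L₁/(3EI) + L₂/(3EI) = 7.067/EI.
Compatibility: M_B·(L₁+L₂)/(3EI) = θ_0, giving M_B = 490 kN·m (hogging).
Span AB, ΣM about A with M_B applied at B: R_B^{AB}·11.5 = 2614 + 490, so R_B^{AB} = 269.9 kN and R_A = 525.3 − 269.9 = 255.4 kN.
Span BC, ΣM about C: R_B^{BC}·9.7 = 1333 + 490, so R_B^{BC} = 187.9 kN and R_C = 206.1 − 187.9 = 18.19 kN.
R_B = 269.9 + 187.9 = 457.9 kN.

R_B = 457.9 kN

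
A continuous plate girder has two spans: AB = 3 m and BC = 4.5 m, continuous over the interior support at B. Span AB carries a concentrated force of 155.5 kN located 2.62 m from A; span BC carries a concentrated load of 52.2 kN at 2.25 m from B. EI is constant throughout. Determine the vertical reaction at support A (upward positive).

Take M_B as the redundant. Released structure: two simple spans AB and BC with a hinge at B.
Discontinuity in slope at B on the released structure — sum the simple-span end rotations:
  span AB: point load 155.5 at a = 2.62: Pab(L + a)/(6LEI) = 48.34/EI
  span BC: point load 52.2 at a = 2.25: Pab(L + b)/(6LEI) = 66.07/EI
  relative rotation θ_0 = (48.34 + 66.07)/EI = 114.4/EI
A unit hogging moment at B produces rotation L₁/(3EI) + L₂/(3EI) = 2.5/EI.
Slope continuity at B: θ_0 = M_B·2.5/EI, so M_B = 114.4/2.5 = 45.76 kN·m (hogging).
Span AB, ΣM about A with M_B applied at B: R_B^{AB}·3 = 407.4 + 45.76, so R_B^{AB} = 151.1 kN and R_A = 155.5 − 151.1 = 4.443 kN.

R_A = 4.443 kN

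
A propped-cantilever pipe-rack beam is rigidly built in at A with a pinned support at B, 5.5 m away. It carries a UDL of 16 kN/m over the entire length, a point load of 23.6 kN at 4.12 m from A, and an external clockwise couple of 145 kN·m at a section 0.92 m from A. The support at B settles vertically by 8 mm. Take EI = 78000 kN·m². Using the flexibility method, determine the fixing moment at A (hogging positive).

Release the roller at B. Primary structure: cantilever fixed at A.
Deflection at B on the released cantilever, summing each load's contribution:
  UDL 16: wL⁴/(8EI) = 1830/EI
  point load 23.6 at a = 4.12: Pa²(3L − a)/(6EI) = 826.6/EI
  clockwise couple 145 at a = 0.92: M₀a(2L − a)/(2EI) = 672.3/EI
  δ_0 = 3329/EI
Flexibility coefficient — unit upward force at B: δ_{BB} = L³/(3EI) = 55.46/EI.
With EI = 78000 kN·m²: δ_0 = 0.04268 m and δ_{BB} = 0.000711 m/kN.
Compatibility — the beam at B must follow the support down by 0.008 m: δ_0 − R_B·δ_{BB} = 0.008, so R_B = (0.04268 − 0.008)/0.000711 = 48.78 kN.
Moment equilibrium about A: M_A = Σ(load moments about A) − R_B·L = 484.2 − 48.78×5.5 = 216 kN·m.

M_A = 216 kN·m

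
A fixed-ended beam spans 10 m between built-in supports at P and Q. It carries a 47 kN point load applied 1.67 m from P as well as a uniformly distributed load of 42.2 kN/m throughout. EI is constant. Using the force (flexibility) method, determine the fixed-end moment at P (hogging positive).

M_P = 406.1 kN·m

Take the two fixed-end moments M_P, M_Q as redundants; the released structure is the simple span PQ.
End rotations of the released simple span under the applied load (×1/EI):
  at P: point load 47 at a = 1.67: Pab(L + b)/(6LEI) = 199.7/EI
  at Q: point load 47 at a = 1.67: Pab(L + a)/(6LEI) = 127.2/EI
  at P: UDL 42.2: wL³/(24EI) = 1758/EI
  at Q: UDL 42.2: wL³/(24EI) = 1758/EI
  θ_P0 = 1958/EI,  θ_Q0 = 1886/EI
Flexibility coefficients: a unit moment at one end gives L/(3EI) there and L/(6EI) at the far end, so f₁₁ = f₂₂ = 3.333/EI and f₁₂ = f₂₁ = 1.667/EI.
Compatibility — zero rotation at each built-in end:
  3.333 M_P + 1.667 M_Q = 1958
  1.667 M_P + 3.333 M_Q = 1886
Solving the pair gives M_P = 406.1 kN·m and M_Q = 362.6 kN·m (hogging).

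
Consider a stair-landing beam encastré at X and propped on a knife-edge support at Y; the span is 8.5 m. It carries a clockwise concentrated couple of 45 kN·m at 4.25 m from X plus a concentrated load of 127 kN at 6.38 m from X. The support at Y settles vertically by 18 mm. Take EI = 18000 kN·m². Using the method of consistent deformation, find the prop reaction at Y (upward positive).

R_Y = 84.85 kN

Release the roller at Y. Primary structure: cantilever fixed at X.
Deflection at Y on the released cantilever, summing each load's contribution:
  clockwise couple 45 at a = 4.25: M₀a(2L − a)/(2EI) = 1219/EI
  point load 127 at a = 6.38: Pa²(3L − a)/(6EI) = 16473/EI
  δ_0 = 17693/EI
Flexibility coefficient — unit upward force at Y: δ_{YY} = L³/(3EI) = 204.7/EI.
With EI = 18000 kN·m²: δ_0 = 0.98292 m and δ_{YY} = 0.011373 m/kN.
Compatibility — the beam at Y must follow the support down by 0.018 m: δ_0 − R_Y·δ_{YY} = 0.018, so R_Y = (0.98292 − 0.018)/0.011373 = 84.85 kN.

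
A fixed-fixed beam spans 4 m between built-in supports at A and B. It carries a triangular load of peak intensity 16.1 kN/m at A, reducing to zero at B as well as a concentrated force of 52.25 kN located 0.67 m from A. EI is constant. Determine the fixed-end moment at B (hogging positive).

M_B = 13.47 kN·m

Take the two fixed-end moments M_A, M_B as redundants; the released structure is the simple span AB.
On the primary (simply-supported) span, the end slopes from the loading are:
  at A: triangular load, peak 16.1: w₀L³/(45EI) = 22.9/EI
  at B: triangular load, peak 16.1: 7w₀L³/(360EI) = 20.04/EI
  at A: point load 52.25 at a = 0.67: Pab(L + b)/(6LEI) = 35.6/EI
  at B: point load 52.25 at a = 0.67: Pab(L + a)/(6LEI) = 22.68/EI
  θ_A0 = 58.5/EI,  θ_B0 = 42.72/EI
Flexibility coefficients: a unit moment at one end gives L/(3EI) there and L/(6EI) at the far end, so f₁₁ = f₂₂ = 1.333/EI and f₁₂ = f₂₁ = 0.6667/EI.
Compatibility — zero rotation at each built-in end:
  1.333 M_A + 0.6667 M_B = 58.5
  0.6667 M_A + 1.333 M_B = 42.72
Solving the pair gives M_A = 37.14 kN·m and M_B = 13.47 kN·m (hogging).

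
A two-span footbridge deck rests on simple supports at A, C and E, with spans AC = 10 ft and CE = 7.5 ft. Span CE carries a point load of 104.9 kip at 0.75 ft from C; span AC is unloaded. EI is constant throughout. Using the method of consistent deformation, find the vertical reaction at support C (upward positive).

R_C = 101.1 kip

Take M_C as the redundant. Released structure: two simple spans AC and CE with a hinge at C.
End slopes at the hinge C, treating each span as simply supported:
  span CE: point load 104.9 at a = 0.75: Pab(L + b)/(6LEI) = 168.2/EI
  relative rotation θ_0 = (0 + 168.2)/EI = 168.2/EI
A unit hogging moment at C produces rotation L₁/(3EI) + L₂/(3EI) = 5.833/EI.
Slope continuity at C: θ_0 = M_C·5.833/EI, so M_C = 168.2/5.833 = 28.83 kip·ft (hogging).
Span AC, ΣM about A with M_C applied at C: R_C^{AC}·10 = 0 + 28.83, so R_C^{AC} = 2.883 kip and R_A = 0 − 2.883 = -2.883 kip.
Span CE, ΣM about E: R_C^{CE}·7.5 = 708.1 + 28.83, so R_C^{CE} = 98.25 kip and R_E = 104.9 − 98.25 = 6.646 kip.
R_C = 2.883 + 98.25 = 101.1 kip.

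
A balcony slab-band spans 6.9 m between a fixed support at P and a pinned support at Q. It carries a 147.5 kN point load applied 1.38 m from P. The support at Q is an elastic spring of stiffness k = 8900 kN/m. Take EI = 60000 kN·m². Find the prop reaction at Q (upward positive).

R_Q = 7.781 kN

Choose R_Q as the redundant. The primary structure is the cantilever fixed at P.
Downward deflection at the released point Q due to the loads:
  point load 147.5 at a = 1.38: Pa²(3L − a)/(6EI) = 904.5/EI
Flexibility coefficient — unit upward force at Q: δ_{QQ} = L³/(3EI) = 109.5/EI.
With EI = 60000 kN·m²: δ_0 = 0.015075 m and δ_{QQ} = 0.001825 m/kN.
Compatibility — the spring shortens by R_Q/k under the reaction it provides: δ_0 − R_Q·δ_{QQ} = R_Q/k. With 1/k = 0.000112 m/kN, R_Q = δ_0 / (δ_{QQ} + 1/k) = 0.015075 / (0.001825 + 0.000112) = 7.781 kN.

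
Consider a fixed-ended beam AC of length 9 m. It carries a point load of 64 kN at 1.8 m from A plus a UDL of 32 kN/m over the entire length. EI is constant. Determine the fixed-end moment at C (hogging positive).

M_C = 234.4 kN·m

Release both end moments; the primary structure is a simply-supported span AC with redundants M_A and M_C.
Simple-span end rotations at A and C under the given loads:
  at A: point load 64 at a = 1.8: Pab(L + b)/(6LEI) = 248.8/EI
  at C: point load 64 at a = 1.8: Pab(L + a)/(6LEI) = 165.9/EI
  at A: UDL 32: wL³/(24EI) = 972/EI
  at C: UDL 32: wL³/(24EI) = 972/EI
  θ_A0 = 1221/EI,  θ_C0 = 1138/EI
Flexibility coefficients: a unit moment at one end gives L/(3EI) there and L/(6EI) at the far end, so f₁₁ = f₂₂ = 3/EI and f₁₂ = f₂₁ = 1.5/EI.
Compatibility — zero rotation at each built-in end:
  3 M_A + 1.5 M_C = 1221
  1.5 M_A + 3 M_C = 1138
Solving the pair gives M_A = 289.7 kN·m and M_C = 234.4 kN·m (hogging).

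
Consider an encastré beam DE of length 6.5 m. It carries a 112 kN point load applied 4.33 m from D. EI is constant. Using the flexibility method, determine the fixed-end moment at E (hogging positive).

Release both end moments; the primary structure is a simply-supported span DE with redundants M_D and M_E.
On the primary (simply-supported) span, the end slopes from the loading are:
  at D: point load 112 at a = 4.33: Pab(L + b)/(6LEI) = 233.9/EI
  at E: point load 112 at a = 4.33: Pab(L + a)/(6LEI) = 292.2/EI
  θ_D0 = 233.9/EI,  θ_E0 = 292.2/EI
Flexibility coefficients: a unit moment at one end gives L/(3EI) there and L/(6EI) at the far end, so f₁₁ = f₂₂ = 2.167/EI and f₁₂ = f₂₁ = 1.083/EI.
Compatibility — zero rotation at each built-in end:
  2.167 M_D + 1.083 M_E = 233.9
  1.083 M_D + 2.167 M_E = 292.2
Solving the pair gives M_D = 54.05 kN·m and M_E = 107.9 kN·m (hogging).

M_E = 107.9 kN·m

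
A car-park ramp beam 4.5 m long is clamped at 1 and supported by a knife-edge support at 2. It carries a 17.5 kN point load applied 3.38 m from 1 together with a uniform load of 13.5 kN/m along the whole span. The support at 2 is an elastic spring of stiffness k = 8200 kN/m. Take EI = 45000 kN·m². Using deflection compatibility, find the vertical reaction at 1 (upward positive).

Take the reaction at 2 as the redundant and release it; the primary structure is a cantilever fixed at 1.
Free-end deflection of the primary structure under the applied loading (downward +):
  point load 17.5 at a = 3.38: Pa²(3L − a)/(6EI) = 337.2/EI
  UDL 13.5: wL⁴/(8EI) = 692/EI
  δ_0 = 1029/EI
Tip deflection under a unit load at 2: L³/(3EI) = 30.38/EI.
With EI = 45000 kN·m²: δ_0 = 0.022871 m and δ_{22} = 0.000675 m/kN.
Compatibility — the spring shortens by R_2/k under the reaction it provides: δ_0 − R_2·δ_{22} = R_2/k. With 1/k = 0.000122 m/kN, R_2 = δ_0 / (δ_{22} + 1/k) = 0.022871 / (0.000675 + 0.000122) = 28.7 kN.
Vertical equilibrium: R_1 = ΣP − R_2 = 78.25 − 28.7 = 49.55 kN.

R_1 = 49.55 kN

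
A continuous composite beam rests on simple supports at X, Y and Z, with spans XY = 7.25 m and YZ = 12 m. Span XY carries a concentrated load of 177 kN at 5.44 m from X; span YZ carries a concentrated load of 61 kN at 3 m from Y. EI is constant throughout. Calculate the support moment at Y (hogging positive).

Insert a hinge at Y; M_Y is the redundant, and each span becomes simply supported.
Rotations at Y on the released spans (each span's end-slope, ×1/EI):
  span XY: point load 177 at a = 5.44: Pab(L + a)/(6LEI) = 508.4/EI
  span YZ: point load 61 at a = 3: Pab(L + b)/(6LEI) = 480.4/EI
  relative rotation θ_0 = (508.4 + 480.4)/EI = 988.8/EI
A unit hogging moment at Y produces rotation L₁/(3EI) + L₂/(3EI) = 6.417/EI.
Slope continuity at Y: θ_0 = M_Y·6.417/EI, so M_Y = 988.8/6.417 = 154.1 kN·m (hogging).

M_Y = 154.1 kN·m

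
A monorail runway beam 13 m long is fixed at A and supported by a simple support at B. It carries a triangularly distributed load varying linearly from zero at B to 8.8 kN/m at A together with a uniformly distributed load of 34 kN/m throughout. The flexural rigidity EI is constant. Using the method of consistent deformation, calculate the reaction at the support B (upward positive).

R_B = 177.2 kN

Remove the prop at B; the released (primary) structure is a cantilever built in at A.
Deflection at B on the released cantilever, summing each load's contribution:
  triangular load, peak 8.8 at the fixed end: w₀L⁴/(30EI) = 8378/EI
  UDL 34: wL⁴/(8EI) = 121384/EI
  δ_0 = 129762/EI
Flexibility coefficient — unit upward force at B: δ_{BB} = L³/(3EI) = 732.3/EI.
Compatibility at B: δ_0 − R_B·δ_{BB} = 0, so R_B = 129762/732.3 = 177.2 kN.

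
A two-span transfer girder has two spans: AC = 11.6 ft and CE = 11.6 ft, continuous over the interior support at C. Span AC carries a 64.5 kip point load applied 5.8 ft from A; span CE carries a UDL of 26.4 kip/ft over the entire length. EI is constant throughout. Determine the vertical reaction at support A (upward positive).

R_A = 7.063 kip

Insert a hinge at C; M_C is the redundant, and each span becomes simply supported.
Rotations at C on the released spans (each span's end-slope, ×1/EI):
  span AC: point load 64.5 at a = 5.8: Pab(L + a)/(6LEI) = 542.4/EI
  span CE: UDL 26.4: wL³/(24EI) = 1717/EI
  relative rotation θ_0 = (542.4 + 1717)/EI = 2259/EI
A unit hogging moment at C produces rotation L₁/(3EI) + L₂/(3EI) = 7.733/EI.
Slope continuity at C: θ_0 = M_C·7.733/EI, so M_C = 2259/7.733 = 292.2 kip·ft (hogging).
Span AC, ΣM about A with M_C applied at C: R_C^{AC}·11.6 = 374.1 + 292.2, so R_C^{AC} = 57.44 kip and R_A = 64.5 − 57.44 = 7.063 kip.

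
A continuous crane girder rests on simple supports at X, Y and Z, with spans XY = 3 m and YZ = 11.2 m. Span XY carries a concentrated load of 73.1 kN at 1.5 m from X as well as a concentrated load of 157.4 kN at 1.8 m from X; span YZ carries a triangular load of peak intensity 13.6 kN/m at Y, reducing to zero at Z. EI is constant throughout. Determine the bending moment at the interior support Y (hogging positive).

Insert a hinge at Y; M_Y is the redundant, and each span becomes simply supported.
Rotations at Y on the released spans (each span's end-slope, ×1/EI):
  span XY: point load 73.1 at a = 1.5: Pab(L + a)/(6LEI) = 41.12/EI
  span XY: point load 157.4 at a = 1.8: Pab(L + a)/(6LEI) = 90.66/EI
  span YZ: triangular load, peak 13.6: w₀L³/(45EI) = 424.6/EI
  relative rotation θ_0 = (131.8 + 424.6)/EI = 556.4/EI
A unit hogging moment at Y produces rotation L₁/(3EI) + L₂/(3EI) = 4.733/EI.
Compatibility: M_Y·(L₁+L₂)/(3EI) = θ_0, giving M_Y = 117.5 kN·m (hogging).

M_Y = 117.5 kN·m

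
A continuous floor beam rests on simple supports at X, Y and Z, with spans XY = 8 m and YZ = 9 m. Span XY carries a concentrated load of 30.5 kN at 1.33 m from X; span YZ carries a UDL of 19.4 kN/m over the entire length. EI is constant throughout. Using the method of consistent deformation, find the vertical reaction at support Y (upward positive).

Take M_Y as the redundant. Released structure: two simple spans XY and YZ with a hinge at Y.
End slopes at the hinge Y, treating each span as simply supported:
  span XY: point load 30.5 at a = 1.33: Pab(L + a)/(6LEI) = 52.59/EI
  span YZ: UDL 19.4: wL³/(24EI) = 589.3/EI
  relative rotation θ_0 = (52.59 + 589.3)/EI = 641.9/EI
A unit hogging moment at Y produces rotation L₁/(3EI) + L₂/(3EI) = 5.667/EI.
Compatibility: M_Y·(L₁+L₂)/(3EI) = θ_0, giving M_Y = 113.3 kN·m (hogging).
Span XY, ΣM about X with M_Y applied at Y: R_Y^{XY}·8 = 40.56 + 113.3, so R_Y^{XY} = 19.23 kN and R_X = 30.5 − 19.23 = 11.27 kN.
Span YZ, ΣM about Z: R_Y^{YZ}·9 = 785.7 + 113.3, so R_Y^{YZ} = 99.89 kN and R_Z = 174.6 − 99.89 = 74.71 kN.
R_Y = 19.23 + 99.89 = 119.1 kN.

R_Y = 119.1 kN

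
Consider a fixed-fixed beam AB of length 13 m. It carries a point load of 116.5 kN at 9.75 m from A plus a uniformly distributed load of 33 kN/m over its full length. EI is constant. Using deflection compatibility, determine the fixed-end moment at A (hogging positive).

Take the two fixed-end moments M_A, M_B as redundants; the released structure is the simple span AB.
On the primary (simply-supported) span, the end slopes from the loading are:
  at A: point load 116.5 at a = 9.75: Pab(L + b)/(6LEI) = 769.1/EI
  at B: point load 116.5 at a = 9.75: Pab(L + a)/(6LEI) = 1077/EI
  at A: UDL 33: wL³/(24EI) = 3021/EI
  at B: UDL 33: wL³/(24EI) = 3021/EI
  θ_A0 = 3790/EI,  θ_B0 = 4098/EI
Flexibility coefficients: a unit moment at one end gives L/(3EI) there and L/(6EI) at the far end, so f₁₁ = f₂₂ = 4.333/EI and f₁₂ = f₂₁ = 2.167/EI.
Compatibility — zero rotation at each built-in end:
  4.333 M_A + 2.167 M_B = 3790
  2.167 M_A + 4.333 M_B = 4098
Solving the pair gives M_A = 535.7 kN·m and M_B = 677.7 kN·m (hogging).

M_A = 535.7 kN·m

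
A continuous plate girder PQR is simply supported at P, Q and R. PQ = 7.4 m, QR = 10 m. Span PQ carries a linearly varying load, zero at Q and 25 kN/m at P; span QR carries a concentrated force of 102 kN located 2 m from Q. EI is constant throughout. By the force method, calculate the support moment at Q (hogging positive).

Take M_Q as the redundant. Released structure: two simple spans PQ and QR with a hinge at Q.
Discontinuity in slope at Q on the released structure — sum the simple-span end rotations:
  span PQ: triangular load, peak 25: 7w₀L³/(360EI) = 197/EI
  span QR: point load 102 at a = 2: Pab(L + b)/(6LEI) = 489.6/EI
  relative rotation θ_0 = (197 + 489.6)/EI = 686.6/EI
A unit hogging moment at Q produces rotation L₁/(3EI) + L₂/(3EI) = 5.8/EI.
Slope continuity at Q: θ_0 = M_Q·5.8/EI, so M_Q = 686.6/5.8 = 118.4 kN·m (hogging).

M_Q = 118.4 kN·m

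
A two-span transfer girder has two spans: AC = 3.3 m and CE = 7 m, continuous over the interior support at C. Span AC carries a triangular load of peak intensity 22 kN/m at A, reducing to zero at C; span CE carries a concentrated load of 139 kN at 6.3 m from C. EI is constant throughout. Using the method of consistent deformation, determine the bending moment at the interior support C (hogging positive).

Take M_C as the redundant. Released structure: two simple spans AC and CE with a hinge at C.
End slopes at the hinge C, treating each span as simply supported:
  span AC: triangular load, peak 22: 7w₀L³/(360EI) = 15.37/EI
  span CE: point load 139 at a = 6.3: Pab(L + b)/(6LEI) = 112.4/EI
  relative rotation θ_0 = (15.37 + 112.4)/EI = 127.8/EI
A unit hogging moment at C produces rotation L₁/(3EI) + L₂/(3EI) = 3.433/EI.
Slope continuity at C: θ_0 = M_C·3.433/EI, so M_C = 127.8/3.433 = 37.21 kN·m (hogging).

M_C = 37.21 kN·m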